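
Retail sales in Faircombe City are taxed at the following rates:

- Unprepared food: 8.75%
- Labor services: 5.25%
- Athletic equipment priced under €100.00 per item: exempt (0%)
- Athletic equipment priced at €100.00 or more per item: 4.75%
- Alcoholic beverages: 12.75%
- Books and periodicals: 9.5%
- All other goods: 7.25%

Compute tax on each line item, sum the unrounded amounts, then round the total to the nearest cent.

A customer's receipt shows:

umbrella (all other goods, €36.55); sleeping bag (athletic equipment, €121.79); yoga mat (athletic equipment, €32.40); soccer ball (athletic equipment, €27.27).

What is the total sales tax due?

Umbrella €36.55: all other goods → 7.25% → €2.649875
Sleeping bag €121.79: athletic equipment, €100.00 or more → 4.75% → €5.785025
Yoga mat €32.40: athletic equipment, under €100.00 → 0% → €0.00
Soccer ball €27.27: athletic equipment, under €100.00 → 0% → €0.00
Unrounded tax sum = €8.4349 → €8.43

€8.43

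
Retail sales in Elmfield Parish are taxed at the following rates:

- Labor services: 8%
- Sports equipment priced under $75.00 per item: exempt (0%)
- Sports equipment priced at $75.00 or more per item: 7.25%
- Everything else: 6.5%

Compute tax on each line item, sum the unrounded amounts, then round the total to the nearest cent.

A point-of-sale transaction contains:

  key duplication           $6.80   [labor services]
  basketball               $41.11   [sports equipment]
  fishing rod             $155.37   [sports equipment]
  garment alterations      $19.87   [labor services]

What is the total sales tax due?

Key duplication $6.80: labor services → 8% → $0.544
Basketball $41.11: sports equipment, under $75.00 → 0% → $0.00
Fishing rod $155.37: sports equipment, $75.00 or more → 7.25% → $11.264325
Garment alterations $19.87: labor services → 8% → $1.5896
Unrounded tax sum = $13.397925 → $13.40

$13.40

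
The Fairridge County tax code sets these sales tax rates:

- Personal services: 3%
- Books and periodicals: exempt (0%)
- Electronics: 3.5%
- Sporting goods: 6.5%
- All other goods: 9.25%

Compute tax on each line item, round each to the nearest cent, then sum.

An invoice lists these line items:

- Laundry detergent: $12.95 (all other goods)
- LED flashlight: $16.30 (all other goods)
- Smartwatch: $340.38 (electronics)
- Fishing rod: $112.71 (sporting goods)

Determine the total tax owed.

Laundry detergent $12.95: all other goods → 9.25% → $1.20
LED flashlight $16.30: all other goods → 9.25% → $1.51
Smartwatch $340.38: electronics → 3.5% → $11.91
Fishing rod $112.71: sporting goods → 6.5% → $7.33
Total tax = $1.20 + $1.51 + $11.91 + $7.33 = $21.95

$21.95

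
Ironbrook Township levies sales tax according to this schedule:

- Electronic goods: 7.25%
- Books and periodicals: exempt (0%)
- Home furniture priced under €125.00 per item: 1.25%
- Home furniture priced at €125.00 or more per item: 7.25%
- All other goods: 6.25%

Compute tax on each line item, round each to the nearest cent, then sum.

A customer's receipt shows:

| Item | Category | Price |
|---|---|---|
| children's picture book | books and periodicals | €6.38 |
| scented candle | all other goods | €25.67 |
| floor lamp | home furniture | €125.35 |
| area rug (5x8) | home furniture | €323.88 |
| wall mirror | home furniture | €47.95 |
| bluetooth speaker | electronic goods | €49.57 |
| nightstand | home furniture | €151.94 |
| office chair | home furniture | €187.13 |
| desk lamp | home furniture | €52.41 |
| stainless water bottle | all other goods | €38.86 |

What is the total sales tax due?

Children's picture book €6.38: books and periodicals → 0% → €0.00
Scented candle €25.67: all other goods → 6.25% → €1.60
Floor lamp €125.35: home furniture, €125.00 or more → 7.25% → €9.09
Area rug (5x8) €323.88: home furniture, €125.00 or more → 7.25% → €23.48
Wall mirror €47.95: home furniture, under €125.00 → 1.25% → €0.60
Bluetooth speaker €49.57: electronic goods → 7.25% → €3.59
Nightstand €151.94: home furniture, €125.00 or more → 7.25% → €11.02
Office chair €187.13: home furniture, €125.00 or more → 7.25% → €13.57
Desk lamp €52.41: home furniture, under €125.00 → 1.25% → €0.66
Stainless water bottle €38.86: all other goods → 6.25% → €2.43
Total tax = €1.60 + €9.09 + €23.48 + €0.60 + €3.59 + €11.02 + €13.57 + €0.66 + €2.43 = €66.04

€66.04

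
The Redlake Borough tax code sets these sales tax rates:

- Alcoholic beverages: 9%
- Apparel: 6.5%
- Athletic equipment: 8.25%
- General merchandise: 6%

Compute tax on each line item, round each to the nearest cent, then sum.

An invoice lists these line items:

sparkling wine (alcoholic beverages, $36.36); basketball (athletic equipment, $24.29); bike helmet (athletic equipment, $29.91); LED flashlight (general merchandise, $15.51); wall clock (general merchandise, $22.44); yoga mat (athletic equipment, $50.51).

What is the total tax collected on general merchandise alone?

LED flashlight $15.51: general merchandise → 6% → $0.93
Wall clock $22.44: general merchandise → 6% → $1.35
Tax on general merchandise = $0.93 + $1.35 = $2.28

$2.28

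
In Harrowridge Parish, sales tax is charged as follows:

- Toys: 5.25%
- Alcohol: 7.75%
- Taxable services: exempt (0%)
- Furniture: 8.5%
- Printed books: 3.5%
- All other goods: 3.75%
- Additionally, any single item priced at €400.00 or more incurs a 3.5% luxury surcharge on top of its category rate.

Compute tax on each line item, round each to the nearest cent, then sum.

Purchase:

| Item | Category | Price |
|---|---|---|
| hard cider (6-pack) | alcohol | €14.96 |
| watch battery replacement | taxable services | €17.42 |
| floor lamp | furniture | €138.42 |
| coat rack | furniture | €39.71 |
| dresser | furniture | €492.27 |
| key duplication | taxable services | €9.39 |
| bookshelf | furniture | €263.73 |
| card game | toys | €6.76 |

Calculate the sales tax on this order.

Hard cider (6-pack) €14.96: alcohol → 7.75% → €1.16
Watch battery replacement €17.42: taxable services → 0% → €0.00
Floor lamp €138.42: furniture → 8.5% → €11.77
Coat rack €39.71: furniture → 8.5% → €3.38
Dresser €492.27: furniture → 8.5% + 3.5% surcharge = 12% → €59.07
Key duplication €9.39: taxable services → 0% → €0.00
Bookshelf €263.73: furniture → 8.5% → €22.42
Card game €6.76: toys → 5.25% → €0.35
Total tax = €1.16 + €11.77 + €3.38 + €59.07 + €22.42 + €0.35 = €98.15

€98.15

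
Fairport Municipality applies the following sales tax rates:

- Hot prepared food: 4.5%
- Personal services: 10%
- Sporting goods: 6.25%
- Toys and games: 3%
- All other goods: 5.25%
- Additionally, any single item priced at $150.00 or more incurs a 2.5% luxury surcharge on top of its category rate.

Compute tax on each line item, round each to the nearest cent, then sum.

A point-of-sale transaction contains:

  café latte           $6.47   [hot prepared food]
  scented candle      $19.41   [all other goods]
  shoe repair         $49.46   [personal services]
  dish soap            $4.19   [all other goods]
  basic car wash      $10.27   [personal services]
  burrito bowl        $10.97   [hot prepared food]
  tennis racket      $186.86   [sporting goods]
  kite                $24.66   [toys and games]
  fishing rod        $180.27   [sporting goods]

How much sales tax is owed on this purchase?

$40.86

Café latte $6.47: hot prepared food → 4.5% → $0.29
Scented candle $19.41: all other goods → 5.25% → $1.02
Shoe repair $49.46: personal services → 10% → $4.95
Dish soap $4.19: all other goods → 5.25% → $0.22
Basic car wash $10.27: personal services → 10% → $1.03
Burrito bowl $10.97: hot prepared food → 4.5% → $0.49
Tennis racket $186.86: sporting goods → 6.25% + 2.5% surcharge = 8.75% → $16.35
Kite $24.66: toys and games → 3% → $0.74
Fishing rod $180.27: sporting goods → 6.25% + 2.5% surcharge = 8.75% → $15.77
Total tax = $0.29 + $1.02 + $4.95 + $0.22 + $1.03 + $0.49 + $16.35 + $0.74 + $15.77 = $40.86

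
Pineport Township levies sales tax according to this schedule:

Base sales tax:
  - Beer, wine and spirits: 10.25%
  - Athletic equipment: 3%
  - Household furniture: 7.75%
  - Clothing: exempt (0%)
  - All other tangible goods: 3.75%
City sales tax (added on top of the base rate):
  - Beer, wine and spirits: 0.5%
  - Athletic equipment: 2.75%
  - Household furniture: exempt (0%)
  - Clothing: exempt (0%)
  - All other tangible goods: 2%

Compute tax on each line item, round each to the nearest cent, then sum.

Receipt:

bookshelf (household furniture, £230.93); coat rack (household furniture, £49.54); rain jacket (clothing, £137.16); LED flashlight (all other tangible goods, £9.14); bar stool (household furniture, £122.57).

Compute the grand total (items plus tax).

Bookshelf £230.93: household furniture → 7.75% + 0% city = 7.75% → £17.90
Coat rack £49.54: household furniture → 7.75% + 0% city = 7.75% → £3.84
Rain jacket £137.16: clothing → 0% + 0% city = 0% → £0.00
LED flashlight £9.14: all other tangible goods → 3.75% + 2% city = 5.75% → £0.53
Bar stool £122.57: household furniture → 7.75% + 0% city = 7.75% → £9.50
Subtotal = £549.34; tax = £31.77; total due = £581.11

£581.11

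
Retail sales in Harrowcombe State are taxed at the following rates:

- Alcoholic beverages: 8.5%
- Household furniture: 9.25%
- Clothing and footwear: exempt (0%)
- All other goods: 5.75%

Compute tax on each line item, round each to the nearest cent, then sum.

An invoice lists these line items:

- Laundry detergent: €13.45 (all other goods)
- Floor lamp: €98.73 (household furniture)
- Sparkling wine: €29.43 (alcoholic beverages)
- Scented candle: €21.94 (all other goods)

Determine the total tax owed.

Laundry detergent €13.45: all other goods → 5.75% → €0.77
Floor lamp €98.73: household furniture → 9.25% → €9.13
Sparkling wine €29.43: alcoholic beverages → 8.5% → €2.50
Scented candle €21.94: all other goods → 5.75% → €1.26
Total tax = €0.77 + €9.13 + €2.50 + €1.26 = €13.66

€13.66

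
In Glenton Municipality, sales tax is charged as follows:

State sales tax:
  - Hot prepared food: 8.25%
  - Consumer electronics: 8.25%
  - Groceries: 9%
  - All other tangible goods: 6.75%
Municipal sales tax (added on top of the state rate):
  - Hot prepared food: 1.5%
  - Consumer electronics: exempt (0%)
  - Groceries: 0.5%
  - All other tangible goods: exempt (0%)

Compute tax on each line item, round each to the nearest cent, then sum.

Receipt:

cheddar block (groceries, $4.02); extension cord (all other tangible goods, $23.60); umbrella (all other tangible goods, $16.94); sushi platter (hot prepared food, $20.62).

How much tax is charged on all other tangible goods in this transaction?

Extension cord $23.60: all other tangible goods → 6.75% + 0% municipal = 6.75% → $1.59
Umbrella $16.94: all other tangible goods → 6.75% + 0% municipal = 6.75% → $1.14
Tax on all other tangible goods = $1.59 + $1.14 = $2.73

$2.73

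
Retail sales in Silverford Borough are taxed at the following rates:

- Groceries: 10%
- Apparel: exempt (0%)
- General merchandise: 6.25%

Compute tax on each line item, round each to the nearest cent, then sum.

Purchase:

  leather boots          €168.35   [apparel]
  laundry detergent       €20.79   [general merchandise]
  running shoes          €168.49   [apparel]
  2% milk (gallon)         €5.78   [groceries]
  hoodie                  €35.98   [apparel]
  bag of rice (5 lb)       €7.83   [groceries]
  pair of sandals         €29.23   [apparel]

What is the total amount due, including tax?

Leather boots €168.35: apparel → 0% → €0.00
Laundry detergent €20.79: general merchandise → 6.25% → €1.30
Running shoes €168.49: apparel → 0% → €0.00
2% milk (gallon) €5.78: groceries → 10% → €0.58
Hoodie €35.98: apparel → 0% → €0.00
Bag of rice (5 lb) €7.83: groceries → 10% → €0.78
Pair of sandals €29.23: apparel → 0% → €0.00
Subtotal = €436.45; tax = €2.66; total due = €439.11

€439.11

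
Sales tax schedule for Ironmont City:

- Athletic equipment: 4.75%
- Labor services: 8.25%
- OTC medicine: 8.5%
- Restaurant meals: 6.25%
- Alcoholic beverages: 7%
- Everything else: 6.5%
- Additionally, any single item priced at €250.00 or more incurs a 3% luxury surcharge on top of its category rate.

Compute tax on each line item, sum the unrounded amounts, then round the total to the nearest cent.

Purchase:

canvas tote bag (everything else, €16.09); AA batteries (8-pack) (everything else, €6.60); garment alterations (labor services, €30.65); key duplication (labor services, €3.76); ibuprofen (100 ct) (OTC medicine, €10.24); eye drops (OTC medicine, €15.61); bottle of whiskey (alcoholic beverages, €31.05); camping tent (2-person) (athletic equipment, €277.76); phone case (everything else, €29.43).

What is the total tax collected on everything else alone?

Canvas tote bag €16.09: everything else → 6.5% → €1.04585
AA batteries (8-pack) €6.60: everything else → 6.5% → €0.429
Phone case €29.43: everything else → 6.5% → €1.91295
Tax on everything else: unrounded sum = €3.3878 → €3.39

€3.39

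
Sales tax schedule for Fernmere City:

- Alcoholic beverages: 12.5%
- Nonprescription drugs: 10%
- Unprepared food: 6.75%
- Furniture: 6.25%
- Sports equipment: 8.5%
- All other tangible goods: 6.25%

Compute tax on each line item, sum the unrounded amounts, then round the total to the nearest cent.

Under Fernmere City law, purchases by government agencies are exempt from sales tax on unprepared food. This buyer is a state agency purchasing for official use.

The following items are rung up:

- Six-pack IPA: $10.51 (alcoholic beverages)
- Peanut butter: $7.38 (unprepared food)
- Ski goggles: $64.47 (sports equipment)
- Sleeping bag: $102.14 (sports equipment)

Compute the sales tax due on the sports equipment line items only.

$14.16

Ski goggles $64.47: sports equipment → 8.5% → $5.47995
Sleeping bag $102.14: sports equipment → 8.5% → $8.6819
Tax on sports equipment: unrounded sum = $14.16185 → $14.16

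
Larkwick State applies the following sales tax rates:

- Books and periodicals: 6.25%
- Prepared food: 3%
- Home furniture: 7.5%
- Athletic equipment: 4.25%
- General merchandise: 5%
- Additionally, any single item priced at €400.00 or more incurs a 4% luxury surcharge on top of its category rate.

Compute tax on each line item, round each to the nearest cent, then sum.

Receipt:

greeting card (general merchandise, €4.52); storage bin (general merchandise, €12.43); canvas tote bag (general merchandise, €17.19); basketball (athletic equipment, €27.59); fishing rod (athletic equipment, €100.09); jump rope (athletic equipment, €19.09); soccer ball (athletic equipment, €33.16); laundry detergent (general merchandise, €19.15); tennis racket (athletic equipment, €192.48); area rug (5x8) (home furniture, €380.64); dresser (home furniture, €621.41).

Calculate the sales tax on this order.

Greeting card €4.52: general merchandise → 5% → €0.23
Storage bin €12.43: general merchandise → 5% → €0.62
Canvas tote bag €17.19: general merchandise → 5% → €0.86
Basketball €27.59: athletic equipment → 4.25% → €1.17
Fishing rod €100.09: athletic equipment → 4.25% → €4.25
Jump rope €19.09: athletic equipment → 4.25% → €0.81
Soccer ball €33.16: athletic equipment → 4.25% → €1.41
Laundry detergent €19.15: general merchandise → 5% → €0.96
Tennis racket €192.48: athletic equipment → 4.25% → €8.18
Area rug (5x8) €380.64: home furniture → 7.5% → €28.55
Dresser €621.41: home furniture → 7.5% + 4% surcharge = 11.5% → €71.46
Total tax = €0.23 + €0.62 + €0.86 + €1.17 + €4.25 + €0.81 + €1.41 + €0.96 + €8.18 + €28.55 + €71.46 = €118.50

€118.50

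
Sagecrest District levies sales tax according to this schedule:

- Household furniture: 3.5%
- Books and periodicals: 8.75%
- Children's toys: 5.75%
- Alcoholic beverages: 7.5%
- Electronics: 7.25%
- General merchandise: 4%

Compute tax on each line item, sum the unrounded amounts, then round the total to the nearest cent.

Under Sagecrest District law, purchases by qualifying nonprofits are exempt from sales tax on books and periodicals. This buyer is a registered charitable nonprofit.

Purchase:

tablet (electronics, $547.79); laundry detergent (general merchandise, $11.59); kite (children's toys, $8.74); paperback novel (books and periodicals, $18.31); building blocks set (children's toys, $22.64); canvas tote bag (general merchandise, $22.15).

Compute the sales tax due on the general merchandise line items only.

Laundry detergent $11.59: general merchandise → 4% → $0.4636
Canvas tote bag $22.15: general merchandise → 4% → $0.886
Tax on general merchandise: unrounded sum = $1.3496 → $1.35

$1.35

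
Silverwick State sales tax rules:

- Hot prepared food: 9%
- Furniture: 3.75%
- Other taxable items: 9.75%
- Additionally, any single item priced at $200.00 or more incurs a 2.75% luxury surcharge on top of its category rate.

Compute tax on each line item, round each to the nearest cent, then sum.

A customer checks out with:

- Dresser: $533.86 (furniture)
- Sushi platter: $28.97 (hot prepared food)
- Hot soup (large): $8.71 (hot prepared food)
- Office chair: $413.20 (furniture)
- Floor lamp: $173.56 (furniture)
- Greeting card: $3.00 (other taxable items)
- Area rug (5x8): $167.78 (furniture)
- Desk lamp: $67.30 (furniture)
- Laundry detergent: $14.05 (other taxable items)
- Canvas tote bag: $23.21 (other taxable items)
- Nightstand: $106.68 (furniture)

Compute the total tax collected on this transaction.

$88.19

Dresser $533.86: furniture → 3.75% + 2.75% surcharge = 6.5% → $34.70
Sushi platter $28.97: hot prepared food → 9% → $2.61
Hot soup (large) $8.71: hot prepared food → 9% → $0.78
Office chair $413.20: furniture → 3.75% + 2.75% surcharge = 6.5% → $26.86
Floor lamp $173.56: furniture → 3.75% → $6.51
Greeting card $3.00: other taxable items → 9.75% → $0.29
Area rug (5x8) $167.78: furniture → 3.75% → $6.29
Desk lamp $67.30: furniture → 3.75% → $2.52
Laundry detergent $14.05: other taxable items → 9.75% → $1.37
Canvas tote bag $23.21: other taxable items → 9.75% → $2.26
Nightstand $106.68: furniture → 3.75% → $4.00
Total tax = $34.70 + $2.61 + $0.78 + $26.86 + $6.51 + $0.29 + $6.29 + $2.52 + $1.37 + $2.26 + $4.00 = $88.19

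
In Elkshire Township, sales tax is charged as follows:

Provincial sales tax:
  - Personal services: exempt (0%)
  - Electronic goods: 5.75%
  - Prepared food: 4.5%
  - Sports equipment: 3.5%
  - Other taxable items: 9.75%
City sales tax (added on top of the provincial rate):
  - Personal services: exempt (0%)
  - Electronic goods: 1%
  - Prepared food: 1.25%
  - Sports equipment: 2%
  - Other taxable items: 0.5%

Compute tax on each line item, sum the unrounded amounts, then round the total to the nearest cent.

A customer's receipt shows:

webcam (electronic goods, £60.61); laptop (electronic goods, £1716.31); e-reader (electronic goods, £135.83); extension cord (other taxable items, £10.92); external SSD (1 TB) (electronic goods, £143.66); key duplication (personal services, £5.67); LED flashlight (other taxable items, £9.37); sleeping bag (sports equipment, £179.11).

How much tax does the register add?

Webcam £60.61: electronic goods → 5.75% + 1% city = 6.75% → £4.091175
Laptop £1716.31: electronic goods → 5.75% + 1% city = 6.75% → £115.850925
E-reader £135.83: electronic goods → 5.75% + 1% city = 6.75% → £9.168525
Extension cord £10.92: other taxable items → 9.75% + 0.5% city = 10.25% → £1.1193
External SSD (1 TB) £143.66: electronic goods → 5.75% + 1% city = 6.75% → £9.69705
Key duplication £5.67: personal services → 0% + 0% city = 0% → £0.00
LED flashlight £9.37: other taxable items → 9.75% + 0.5% city = 10.25% → £0.960425
Sleeping bag £179.11: sports equipment → 3.5% + 2% city = 5.5% → £9.85105
Unrounded tax sum = £150.73845 → £150.74

£150.74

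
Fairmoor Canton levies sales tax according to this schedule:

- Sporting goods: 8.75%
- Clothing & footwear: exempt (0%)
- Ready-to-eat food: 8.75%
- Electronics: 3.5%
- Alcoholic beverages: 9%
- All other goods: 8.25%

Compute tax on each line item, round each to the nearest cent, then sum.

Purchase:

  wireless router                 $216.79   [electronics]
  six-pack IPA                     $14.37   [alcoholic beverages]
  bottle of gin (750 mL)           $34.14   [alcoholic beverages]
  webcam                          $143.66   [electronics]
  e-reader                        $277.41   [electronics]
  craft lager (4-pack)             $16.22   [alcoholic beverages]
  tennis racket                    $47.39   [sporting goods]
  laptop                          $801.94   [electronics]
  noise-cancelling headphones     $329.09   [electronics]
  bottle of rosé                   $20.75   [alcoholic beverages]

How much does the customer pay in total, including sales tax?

$1975.52

Wireless router $216.79: electronics → 3.5% → $7.59
Six-pack IPA $14.37: alcoholic beverages → 9% → $1.29
Bottle of gin (750 mL) $34.14: alcoholic beverages → 9% → $3.07
Webcam $143.66: electronics → 3.5% → $5.03
E-reader $277.41: electronics → 3.5% → $9.71
Craft lager (4-pack) $16.22: alcoholic beverages → 9% → $1.46
Tennis racket $47.39: sporting goods → 8.75% → $4.15
Laptop $801.94: electronics → 3.5% → $28.07
Noise-cancelling headphones $329.09: electronics → 3.5% → $11.52
Bottle of rosé $20.75: alcoholic beverages → 9% → $1.87
Subtotal = $1901.76; tax = $73.76; total due = $1975.52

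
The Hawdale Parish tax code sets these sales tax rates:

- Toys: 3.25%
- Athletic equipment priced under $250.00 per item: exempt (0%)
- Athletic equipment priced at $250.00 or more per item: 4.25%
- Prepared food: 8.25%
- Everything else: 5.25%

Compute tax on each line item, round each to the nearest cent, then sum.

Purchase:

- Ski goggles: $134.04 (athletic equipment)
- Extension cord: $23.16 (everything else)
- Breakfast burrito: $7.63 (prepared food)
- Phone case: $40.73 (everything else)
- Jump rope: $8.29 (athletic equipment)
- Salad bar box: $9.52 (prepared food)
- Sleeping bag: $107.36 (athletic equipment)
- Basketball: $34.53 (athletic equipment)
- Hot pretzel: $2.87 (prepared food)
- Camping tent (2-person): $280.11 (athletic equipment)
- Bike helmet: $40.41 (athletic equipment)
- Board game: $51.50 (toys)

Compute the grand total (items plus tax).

Ski goggles $134.04: athletic equipment, under $250.00 → 0% → $0.00
Extension cord $23.16: everything else → 5.25% → $1.22
Breakfast burrito $7.63: prepared food → 8.25% → $0.63
Phone case $40.73: everything else → 5.25% → $2.14
Jump rope $8.29: athletic equipment, under $250.00 → 0% → $0.00
Salad bar box $9.52: prepared food → 8.25% → $0.79
Sleeping bag $107.36: athletic equipment, under $250.00 → 0% → $0.00
Basketball $34.53: athletic equipment, under $250.00 → 0% → $0.00
Hot pretzel $2.87: prepared food → 8.25% → $0.24
Camping tent (2-person) $280.11: athletic equipment, $250.00 or more → 4.25% → $11.90
Bike helmet $40.41: athletic equipment, under $250.00 → 0% → $0.00
Board game $51.50: toys → 3.25% → $1.67
Subtotal = $740.15; tax = $18.59; total due = $758.74

$758.74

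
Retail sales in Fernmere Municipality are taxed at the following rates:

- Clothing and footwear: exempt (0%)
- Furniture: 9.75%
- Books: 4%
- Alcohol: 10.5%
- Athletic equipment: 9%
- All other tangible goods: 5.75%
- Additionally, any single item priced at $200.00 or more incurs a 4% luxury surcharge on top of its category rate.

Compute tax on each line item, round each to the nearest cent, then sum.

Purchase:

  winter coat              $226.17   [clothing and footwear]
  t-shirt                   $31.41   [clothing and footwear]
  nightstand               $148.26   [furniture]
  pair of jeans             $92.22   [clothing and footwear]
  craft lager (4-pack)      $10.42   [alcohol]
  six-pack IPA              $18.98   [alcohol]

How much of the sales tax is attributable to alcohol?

Craft lager (4-pack) $10.42: alcohol → 10.5% → $1.09
Six-pack IPA $18.98: alcohol → 10.5% → $1.99
Tax on alcohol = $1.09 + $1.99 = $3.08

$3.08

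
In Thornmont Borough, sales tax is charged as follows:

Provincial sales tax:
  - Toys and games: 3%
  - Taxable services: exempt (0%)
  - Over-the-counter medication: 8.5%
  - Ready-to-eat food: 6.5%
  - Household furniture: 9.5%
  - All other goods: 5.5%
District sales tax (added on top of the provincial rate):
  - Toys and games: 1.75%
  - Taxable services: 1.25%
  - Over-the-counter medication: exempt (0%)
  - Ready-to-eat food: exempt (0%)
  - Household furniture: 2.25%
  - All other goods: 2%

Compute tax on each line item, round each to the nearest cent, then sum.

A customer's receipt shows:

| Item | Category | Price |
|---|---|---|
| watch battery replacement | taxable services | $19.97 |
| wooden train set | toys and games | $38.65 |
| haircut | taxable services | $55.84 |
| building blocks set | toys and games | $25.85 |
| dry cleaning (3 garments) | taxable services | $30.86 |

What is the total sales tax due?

$4.41

Watch battery replacement $19.97: taxable services → 0% + 1.25% district = 1.25% → $0.25
Wooden train set $38.65: toys and games → 3% + 1.75% district = 4.75% → $1.84
Haircut $55.84: taxable services → 0% + 1.25% district = 1.25% → $0.70
Building blocks set $25.85: toys and games → 3% + 1.75% district = 4.75% → $1.23
Dry cleaning (3 garments) $30.86: taxable services → 0% + 1.25% district = 1.25% → $0.39
Total tax = $0.25 + $1.84 + $0.70 + $1.23 + $0.39 = $4.41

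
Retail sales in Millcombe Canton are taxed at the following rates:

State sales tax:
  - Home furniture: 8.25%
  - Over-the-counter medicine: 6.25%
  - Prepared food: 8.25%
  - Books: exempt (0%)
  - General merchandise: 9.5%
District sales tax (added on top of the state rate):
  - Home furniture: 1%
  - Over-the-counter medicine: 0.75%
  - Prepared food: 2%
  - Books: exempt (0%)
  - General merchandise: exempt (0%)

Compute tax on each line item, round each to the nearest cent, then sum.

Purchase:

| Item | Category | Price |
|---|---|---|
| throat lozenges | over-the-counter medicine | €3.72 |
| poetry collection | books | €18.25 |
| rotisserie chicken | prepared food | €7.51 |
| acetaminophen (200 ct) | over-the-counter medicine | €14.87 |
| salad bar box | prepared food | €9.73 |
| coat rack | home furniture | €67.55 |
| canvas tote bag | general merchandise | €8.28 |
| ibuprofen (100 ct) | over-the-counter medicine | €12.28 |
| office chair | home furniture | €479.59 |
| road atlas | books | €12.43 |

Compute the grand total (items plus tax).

€689.54

Throat lozenges €3.72: over-the-counter medicine → 6.25% + 0.75% district = 7% → €0.26
Poetry collection €18.25: books → 0% + 0% district = 0% → €0.00
Rotisserie chicken €7.51: prepared food → 8.25% + 2% district = 10.25% → €0.77
Acetaminophen (200 ct) €14.87: over-the-counter medicine → 6.25% + 0.75% district = 7% → €1.04
Salad bar box €9.73: prepared food → 8.25% + 2% district = 10.25% → €1.00
Coat rack €67.55: home furniture → 8.25% + 1% district = 9.25% → €6.25
Canvas tote bag €8.28: general merchandise → 9.5% + 0% district = 9.5% → €0.79
Ibuprofen (100 ct) €12.28: over-the-counter medicine → 6.25% + 0.75% district = 7% → €0.86
Office chair €479.59: home furniture → 8.25% + 1% district = 9.25% → €44.36
Road atlas €12.43: books → 0% + 0% district = 0% → €0.00
Subtotal = €634.21; tax = €55.33; total due = €689.54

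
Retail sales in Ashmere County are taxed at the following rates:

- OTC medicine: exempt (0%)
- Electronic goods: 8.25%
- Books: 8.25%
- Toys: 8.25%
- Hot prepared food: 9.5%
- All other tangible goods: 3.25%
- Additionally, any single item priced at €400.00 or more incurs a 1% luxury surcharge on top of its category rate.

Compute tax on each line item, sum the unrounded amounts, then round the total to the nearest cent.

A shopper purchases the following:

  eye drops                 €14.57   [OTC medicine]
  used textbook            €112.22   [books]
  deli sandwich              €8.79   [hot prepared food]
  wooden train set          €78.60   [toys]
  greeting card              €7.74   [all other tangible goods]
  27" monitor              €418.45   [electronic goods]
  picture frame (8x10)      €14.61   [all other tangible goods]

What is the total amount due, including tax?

Eye drops €14.57: OTC medicine → 0% → €0.00
Used textbook €112.22: books → 8.25% → €9.25815
Deli sandwich €8.79: hot prepared food → 9.5% → €0.83505
Wooden train set €78.60: toys → 8.25% → €6.4845
Greeting card €7.74: all other tangible goods → 3.25% → €0.25155
27" monitor €418.45: electronic goods → 8.25% + 1% surcharge = 9.25% → €38.706625
Picture frame (8x10) €14.61: all other tangible goods → 3.25% → €0.474825
Subtotal = €654.98; unrounded tax = €56.0107 → €56.01; total due = €710.99

€710.99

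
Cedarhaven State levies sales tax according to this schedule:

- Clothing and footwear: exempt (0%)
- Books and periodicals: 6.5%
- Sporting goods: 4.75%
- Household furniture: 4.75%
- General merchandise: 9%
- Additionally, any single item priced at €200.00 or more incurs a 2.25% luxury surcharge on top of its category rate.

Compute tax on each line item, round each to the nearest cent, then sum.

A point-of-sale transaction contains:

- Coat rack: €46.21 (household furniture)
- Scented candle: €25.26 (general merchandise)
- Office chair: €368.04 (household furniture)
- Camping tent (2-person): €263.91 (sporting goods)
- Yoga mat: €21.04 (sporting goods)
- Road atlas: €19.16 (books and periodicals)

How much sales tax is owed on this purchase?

€50.94

Coat rack €46.21: household furniture → 4.75% → €2.19
Scented candle €25.26: general merchandise → 9% → €2.27
Office chair €368.04: household furniture → 4.75% + 2.25% surcharge = 7% → €25.76
Camping tent (2-person) €263.91: sporting goods → 4.75% + 2.25% surcharge = 7% → €18.47
Yoga mat €21.04: sporting goods → 4.75% → €1.00
Road atlas €19.16: books and periodicals → 6.5% → €1.25
Total tax = €2.19 + €2.27 + €25.76 + €18.47 + €1.00 + €1.25 = €50.94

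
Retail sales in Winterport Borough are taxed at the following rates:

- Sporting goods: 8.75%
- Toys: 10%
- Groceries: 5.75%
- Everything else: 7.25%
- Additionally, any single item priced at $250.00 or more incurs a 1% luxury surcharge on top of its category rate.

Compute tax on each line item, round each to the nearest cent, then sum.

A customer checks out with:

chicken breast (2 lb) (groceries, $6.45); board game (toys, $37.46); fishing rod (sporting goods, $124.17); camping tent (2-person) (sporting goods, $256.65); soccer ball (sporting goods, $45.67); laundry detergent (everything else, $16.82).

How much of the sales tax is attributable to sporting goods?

$39.88

Fishing rod $124.17: sporting goods → 8.75% → $10.86
Camping tent (2-person) $256.65: sporting goods → 8.75% + 1% surcharge = 9.75% → $25.02
Soccer ball $45.67: sporting goods → 8.75% → $4.00
Tax on sporting goods = $10.86 + $25.02 + $4.00 = $39.88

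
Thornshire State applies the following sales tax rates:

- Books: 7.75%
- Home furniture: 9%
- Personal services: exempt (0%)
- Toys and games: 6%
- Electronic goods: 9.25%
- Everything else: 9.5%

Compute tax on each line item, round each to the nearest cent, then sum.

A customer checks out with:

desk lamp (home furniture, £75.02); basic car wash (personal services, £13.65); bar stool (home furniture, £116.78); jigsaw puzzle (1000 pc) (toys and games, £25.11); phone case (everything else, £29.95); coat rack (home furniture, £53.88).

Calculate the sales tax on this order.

£26.47

Desk lamp £75.02: home furniture → 9% → £6.75
Basic car wash £13.65: personal services → 0% → £0.00
Bar stool £116.78: home furniture → 9% → £10.51
Jigsaw puzzle (1000 pc) £25.11: toys and games → 6% → £1.51
Phone case £29.95: everything else → 9.5% → £2.85
Coat rack £53.88: home furniture → 9% → £4.85
Total tax = £6.75 + £10.51 + £1.51 + £2.85 + £4.85 = £26.47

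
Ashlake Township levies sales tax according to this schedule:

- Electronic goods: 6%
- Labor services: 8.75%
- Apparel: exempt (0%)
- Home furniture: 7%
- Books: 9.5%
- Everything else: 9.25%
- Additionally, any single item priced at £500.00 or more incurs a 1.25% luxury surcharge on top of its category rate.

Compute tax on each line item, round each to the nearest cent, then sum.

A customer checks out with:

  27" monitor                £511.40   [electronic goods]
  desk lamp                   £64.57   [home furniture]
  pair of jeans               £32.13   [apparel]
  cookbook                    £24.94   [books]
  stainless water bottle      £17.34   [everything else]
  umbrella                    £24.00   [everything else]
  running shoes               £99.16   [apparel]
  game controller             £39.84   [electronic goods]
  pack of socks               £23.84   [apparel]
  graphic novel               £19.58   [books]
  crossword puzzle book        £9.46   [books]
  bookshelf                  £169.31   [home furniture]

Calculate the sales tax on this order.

£64.79

27" monitor £511.40: electronic goods → 6% + 1.25% surcharge = 7.25% → £37.08
Desk lamp £64.57: home furniture → 7% → £4.52
Pair of jeans £32.13: apparel → 0% → £0.00
Cookbook £24.94: books → 9.5% → £2.37
Stainless water bottle £17.34: everything else → 9.25% → £1.60
Umbrella £24.00: everything else → 9.25% → £2.22
Running shoes £99.16: apparel → 0% → £0.00
Game controller £39.84: electronic goods → 6% → £2.39
Pack of socks £23.84: apparel → 0% → £0.00
Graphic novel £19.58: books → 9.5% → £1.86
Crossword puzzle book £9.46: books → 9.5% → £0.90
Bookshelf £169.31: home furniture → 7% → £11.85
Total tax = £37.08 + £4.52 + £2.37 + £1.60 + £2.22 + £2.39 + £1.86 + £0.90 + £11.85 = £64.79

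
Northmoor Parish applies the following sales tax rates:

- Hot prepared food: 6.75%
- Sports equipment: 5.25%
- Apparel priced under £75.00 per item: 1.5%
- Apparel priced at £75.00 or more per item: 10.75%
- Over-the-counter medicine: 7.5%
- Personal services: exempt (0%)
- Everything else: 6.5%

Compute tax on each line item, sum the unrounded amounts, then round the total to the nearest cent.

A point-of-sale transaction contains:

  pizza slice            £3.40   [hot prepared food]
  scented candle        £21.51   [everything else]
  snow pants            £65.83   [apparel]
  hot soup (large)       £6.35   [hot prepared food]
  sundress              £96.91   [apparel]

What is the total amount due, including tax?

Pizza slice £3.40: hot prepared food → 6.75% → £0.2295
Scented candle £21.51: everything else → 6.5% → £1.39815
Snow pants £65.83: apparel, under £75.00 → 1.5% → £0.98745
Hot soup (large) £6.35: hot prepared food → 6.75% → £0.428625
Sundress £96.91: apparel, £75.00 or more → 10.75% → £10.417825
Subtotal = £194.00; unrounded tax = £13.46155 → £13.46; total due = £207.46

£207.46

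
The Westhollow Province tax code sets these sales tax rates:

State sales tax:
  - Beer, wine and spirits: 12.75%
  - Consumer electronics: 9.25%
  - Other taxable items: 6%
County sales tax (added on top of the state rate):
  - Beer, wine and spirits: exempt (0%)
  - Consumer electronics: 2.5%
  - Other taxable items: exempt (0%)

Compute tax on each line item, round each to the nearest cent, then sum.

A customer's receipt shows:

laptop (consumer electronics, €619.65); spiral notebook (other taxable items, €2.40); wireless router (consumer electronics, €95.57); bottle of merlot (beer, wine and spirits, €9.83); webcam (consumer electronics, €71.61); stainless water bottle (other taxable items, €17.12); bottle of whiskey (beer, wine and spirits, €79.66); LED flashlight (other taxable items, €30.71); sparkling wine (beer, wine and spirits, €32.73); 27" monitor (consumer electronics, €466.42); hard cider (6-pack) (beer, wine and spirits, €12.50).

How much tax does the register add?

Laptop €619.65: consumer electronics → 9.25% + 2.5% county = 11.75% → €72.81
Spiral notebook €2.40: other taxable items → 6% + 0% county = 6% → €0.14
Wireless router €95.57: consumer electronics → 9.25% + 2.5% county = 11.75% → €11.23
Bottle of merlot €9.83: beer, wine and spirits → 12.75% + 0% county = 12.75% → €1.25
Webcam €71.61: consumer electronics → 9.25% + 2.5% county = 11.75% → €8.41
Stainless water bottle €17.12: other taxable items → 6% + 0% county = 6% → €1.03
Bottle of whiskey €79.66: beer, wine and spirits → 12.75% + 0% county = 12.75% → €10.16
LED flashlight €30.71: other taxable items → 6% + 0% county = 6% → €1.84
Sparkling wine €32.73: beer, wine and spirits → 12.75% + 0% county = 12.75% → €4.17
27" monitor €466.42: consumer electronics → 9.25% + 2.5% county = 11.75% → €54.80
Hard cider (6-pack) €12.50: beer, wine and spirits → 12.75% + 0% county = 12.75% → €1.59
Total tax = €72.81 + €0.14 + €11.23 + €1.25 + €8.41 + €1.03 + €10.16 + €1.84 + €4.17 + €54.80 + €1.59 = €167.43

€167.43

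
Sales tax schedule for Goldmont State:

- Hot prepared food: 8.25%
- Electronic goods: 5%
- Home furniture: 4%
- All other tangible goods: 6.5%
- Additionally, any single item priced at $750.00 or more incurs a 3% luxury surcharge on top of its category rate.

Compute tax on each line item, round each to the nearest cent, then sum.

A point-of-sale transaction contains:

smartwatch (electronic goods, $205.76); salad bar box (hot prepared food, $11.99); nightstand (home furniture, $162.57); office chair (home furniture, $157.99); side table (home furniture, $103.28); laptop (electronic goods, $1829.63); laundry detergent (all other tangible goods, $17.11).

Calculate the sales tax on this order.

$175.71

Smartwatch $205.76: electronic goods → 5% → $10.29
Salad bar box $11.99: hot prepared food → 8.25% → $0.99
Nightstand $162.57: home furniture → 4% → $6.50
Office chair $157.99: home furniture → 4% → $6.32
Side table $103.28: home furniture → 4% → $4.13
Laptop $1829.63: electronic goods → 5% + 3% surcharge = 8% → $146.37
Laundry detergent $17.11: all other tangible goods → 6.5% → $1.11
Total tax = $10.29 + $0.99 + $6.50 + $6.32 + $4.13 + $146.37 + $1.11 = $175.71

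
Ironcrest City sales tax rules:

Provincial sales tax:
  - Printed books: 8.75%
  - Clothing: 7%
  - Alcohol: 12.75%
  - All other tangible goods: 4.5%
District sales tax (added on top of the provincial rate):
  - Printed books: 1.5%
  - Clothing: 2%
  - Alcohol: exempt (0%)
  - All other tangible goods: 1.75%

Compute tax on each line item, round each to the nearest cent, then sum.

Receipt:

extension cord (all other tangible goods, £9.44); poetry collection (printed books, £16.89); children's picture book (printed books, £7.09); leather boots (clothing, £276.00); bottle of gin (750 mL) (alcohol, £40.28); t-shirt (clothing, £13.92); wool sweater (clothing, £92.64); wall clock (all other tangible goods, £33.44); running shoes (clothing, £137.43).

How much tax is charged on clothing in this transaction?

£46.80

Leather boots £276.00: clothing → 7% + 2% district = 9% → £24.84
T-shirt £13.92: clothing → 7% + 2% district = 9% → £1.25
Wool sweater £92.64: clothing → 7% + 2% district = 9% → £8.34
Running shoes £137.43: clothing → 7% + 2% district = 9% → £12.37
Tax on clothing = £24.84 + £1.25 + £8.34 + £12.37 = £46.80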